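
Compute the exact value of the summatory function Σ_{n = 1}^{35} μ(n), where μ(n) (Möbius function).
Σ_{n ≤ 35} μ(n) = -1

Compute μ(n) for each 1 ≤ n ≤ 35: μ(1) = 1, μ(2) = -1, μ(3) = -1, μ(4) = 0, μ(5) = -1, μ(6) = 1, μ(7) = -1, μ(8) = 0, μ(9) = 0, μ(10) = 1, μ(11) = -1, μ(12) = 0, μ(13) = -1, μ(14) = 1, μ(15) = 1, μ(16) = 0, μ(17) = -1, μ(18) = 0, μ(19) = -1, μ(20) = 0, μ(21) = 1, μ(22) = 1, μ(23) = -1, μ(24) = 0, μ(25) = 0, μ(26) = 1, μ(27) = 0, μ(28) = 0, μ(29) = -1, μ(30) = -1, μ(31) = -1, μ(32) = 0, μ(33) = 1, μ(34) = 1, μ(35) = 1. Summing all 35 values: -1. (Mertens function M(x) = Σ_{n ≤ x} μ(n); on average M(x) should be small (PNT ⟺ M(x) = o(x)).)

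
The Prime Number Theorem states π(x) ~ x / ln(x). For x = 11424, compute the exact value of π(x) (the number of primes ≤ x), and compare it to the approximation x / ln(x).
π(11424) = 1378;  x/ln(x) ≈ 1222.67;  relative error ≈ 11.27%.

Directly count primes up to 11424: π(11424) = 1378. The PNT approximation gives 11424/ln(11424) ≈ 11424/9.34347 ≈ 1222.67. Relative error (π(x) − x/ln(x)) / π(x) ≈ 11.27%; the approximation is known to undercount slightly (Li(x) is a better estimate).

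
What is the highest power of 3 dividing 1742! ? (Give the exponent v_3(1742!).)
v_3(1742!) = 867

Legendre's formula: v_p(n!) = Σ_{k ≥ 1} ⌊n / p^k⌋. For p = 3, n = 1742, the terms are:
  ⌊1742/3^1⌋ = ⌊1742/3⌋ = 580
  ⌊1742/3^2⌋ = ⌊1742/9⌋ = 193
  ⌊1742/3^3⌋ = ⌊1742/27⌋ = 64
  ⌊1742/3^4⌋ = ⌊1742/81⌋ = 21
  ⌊1742/3^5⌋ = ⌊1742/243⌋ = 7
  ⌊1742/3^6⌋ = ⌊1742/729⌋ = 2
(the next term ⌊1742/3^7⌋ = 0, terminating the sum). Summing: v_3(1742!) = 580 + 193 + 64 + 21 + 7 + 2 = 867.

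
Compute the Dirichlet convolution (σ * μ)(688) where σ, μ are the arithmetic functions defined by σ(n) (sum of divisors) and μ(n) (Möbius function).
(σ * μ)(688) = 688

Divisors of 688: [1, 2, 4, 8, 16, 43, 86, 172, 344, 688]. For each d | 688:
  d = 1: σ(1) · μ(688/1) = 1 · 0 = 0
  d = 2: σ(2) · μ(688/2) = 3 · 0 = 0
  d = 4: σ(4) · μ(688/4) = 7 · 0 = 0
  d = 8: σ(8) · μ(688/8) = 15 · 1 = 15
  d = 16: σ(16) · μ(688/16) = 31 · -1 = -31
  d = 43: σ(43) · μ(688/43) = 44 · 0 = 0
  d = 86: σ(86) · μ(688/86) = 132 · 0 = 0
  d = 172: σ(172) · μ(688/172) = 308 · 0 = 0
  d = 344: σ(344) · μ(688/344) = 660 · -1 = -660
  d = 688: σ(688) · μ(688/688) = 1364 · 1 = 1364
Summing: (σ * μ)(688) = 0 + 0 + 0 + 15 + -31 + 0 + 0 + 0 + -660 + 1364 = 688.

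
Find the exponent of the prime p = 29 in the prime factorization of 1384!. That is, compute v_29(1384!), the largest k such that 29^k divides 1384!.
v_29(1384!) = 48

Legendre's formula: v_p(n!) = Σ_{k ≥ 1} ⌊n / p^k⌋. For p = 29, n = 1384, the terms are:
  ⌊1384/29^1⌋ = ⌊1384/29⌋ = 47
  ⌊1384/29^2⌋ = ⌊1384/841⌋ = 1
(the next term ⌊1384/29^3⌋ = 0, terminating the sum). Summing: v_29(1384!) = 47 + 1 = 48.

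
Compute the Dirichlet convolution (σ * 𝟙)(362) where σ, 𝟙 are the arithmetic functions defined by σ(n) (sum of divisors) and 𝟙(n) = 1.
(σ * 𝟙)(362) = 732

Divisors of 362: [1, 2, 181, 362]. For each d | 362:
  d = 1: σ(1) · 𝟙(362/1) = 1 · 1 = 1
  d = 2: σ(2) · 𝟙(362/2) = 3 · 1 = 3
  d = 181: σ(181) · 𝟙(362/181) = 182 · 1 = 182
  d = 362: σ(362) · 𝟙(362/362) = 546 · 1 = 546
Summing: (σ * 𝟙)(362) = 1 + 3 + 182 + 546 = 732.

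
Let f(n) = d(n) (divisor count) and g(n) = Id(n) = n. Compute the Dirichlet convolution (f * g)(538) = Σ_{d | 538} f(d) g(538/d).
(d * Id)(538) = 1084

Divisors of 538: [1, 2, 269, 538]. For each d | 538:
  d = 1: d(1) · Id(538/1) = 1 · 538 = 538
  d = 2: d(2) · Id(538/2) = 2 · 269 = 538
  d = 269: d(269) · Id(538/269) = 2 · 2 = 4
  d = 538: d(538) · Id(538/538) = 4 · 1 = 4
Summing: (d * Id)(538) = 538 + 538 + 4 + 4 = 1084.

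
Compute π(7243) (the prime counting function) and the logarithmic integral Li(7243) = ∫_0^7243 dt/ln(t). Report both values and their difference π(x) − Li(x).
π(7243) = 926;  Li(7243) ≈ 941.72;  π(x) − Li(x) ≈ -15.72.

Direct count of primes ≤ 7243 gives π(7243) = 926. Numerical evaluation of the logarithmic integral gives Li(7243) ≈ 941.72. The difference π(x) − Li(x) ≈ -15.72 is typically negative for small/moderate x (Li(x) overestimates), though Littlewood's theorem shows this sign changes infinitely often.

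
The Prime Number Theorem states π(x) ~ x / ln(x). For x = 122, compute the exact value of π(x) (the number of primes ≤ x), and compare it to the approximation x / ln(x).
π(122) = 30;  x/ln(x) ≈ 25.40;  relative error ≈ 15.35%.

Directly count primes up to 122: π(122) = 30. The PNT approximation gives 122/ln(122) ≈ 122/4.80402 ≈ 25.40. Relative error (π(x) − x/ln(x)) / π(x) ≈ 15.35%; the approximation is known to undercount slightly (Li(x) is a better estimate).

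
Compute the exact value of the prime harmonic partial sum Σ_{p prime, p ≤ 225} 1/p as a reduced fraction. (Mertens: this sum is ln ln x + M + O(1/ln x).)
Σ 1/p = 718699639327957473429492425322377115938612460993073775465130392853544377727917042657991/367009731827331916465034565550136732339800312955331782619462457039988073311157667212930

π(225) = 48, so the primes ≤ 225 are [2, 3, 5, 7, 11, 13, 17, 19, 23, 29, 31, 37, 41, 43, 47, 53, 59, 61, 67, 71, 73, 79, 83, 89, 97, 101, 103, 107, 109, 113, 127, 131, 137, 139, 149, 151, 157, 163, 167, 173, 179, 181, 191, 193, 197, 199, 211, 223]. Summing 1/p over these primes: 718699639327957473429492425322377115938612460993073775465130392853544377727917042657991/367009731827331916465034565550136732339800312955331782619462457039988073311157667212930 ≈ 1.9583. Mertens estimate ln ln(225) + 0.2615 ≈ 1.9509.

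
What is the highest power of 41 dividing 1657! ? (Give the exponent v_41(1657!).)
v_41(1657!) = 40

Legendre's formula: v_p(n!) = Σ_{k ≥ 1} ⌊n / p^k⌋. For p = 41, n = 1657, the terms are:
  ⌊1657/41^1⌋ = ⌊1657/41⌋ = 40
(the next term ⌊1657/41^2⌋ = 0, terminating the sum). Summing: v_41(1657!) = 40 = 40.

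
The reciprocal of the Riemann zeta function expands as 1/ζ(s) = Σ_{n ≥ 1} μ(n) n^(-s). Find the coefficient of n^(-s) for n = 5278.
μ(5278) = 1

Factor n = 5278 = 2 · 7 · 13 · 29. μ(n) = 0 if any exponent ≥ 2 (not squarefree); otherwise μ(n) = (−1)^{ω(n)} where ω(n) is the number of distinct prime factors. Applying: μ(5278) = 1.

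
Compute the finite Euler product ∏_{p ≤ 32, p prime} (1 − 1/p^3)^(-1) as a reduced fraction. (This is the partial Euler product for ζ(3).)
∏ = 209363023479599225665/174187638420315512832

The primes p ≤ 32 are [2, 3, 5, 7, 11, 13, 17, 19, 23, 29, 31]. For each prime, (1 − 1/p^3)^(-1) = p^3 / (p^3 − 1). The product is (1 − 1/2^3)^(-1), (1 − 1/3^3)^(-1), (1 − 1/5^3)^(-1), (1 − 1/7^3)^(-1), (1 − 1/11^3)^(-1), (1 − 1/13^3)^(-1), (1 − 1/17^3)^(-1), (1 − 1/19^3)^(-1), (1 − 1/23^3)^(-1), (1 − 1/29^3)^(-1), (1 − 1/31^3)^(-1) = ∏ p^3 / (p^3 − 1) = 209363023479599225665/174187638420315512832.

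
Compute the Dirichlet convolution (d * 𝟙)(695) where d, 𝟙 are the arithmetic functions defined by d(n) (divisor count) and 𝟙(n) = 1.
(d * 𝟙)(695) = 9

Divisors of 695: [1, 5, 139, 695]. For each d | 695:
  d = 1: d(1) · 𝟙(695/1) = 1 · 1 = 1
  d = 5: d(5) · 𝟙(695/5) = 2 · 1 = 2
  d = 139: d(139) · 𝟙(695/139) = 2 · 1 = 2
  d = 695: d(695) · 𝟙(695/695) = 4 · 1 = 4
Summing: (d * 𝟙)(695) = 1 + 2 + 2 + 4 = 9.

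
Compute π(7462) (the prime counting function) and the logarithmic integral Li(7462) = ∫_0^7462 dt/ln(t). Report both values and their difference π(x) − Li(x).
π(7462) = 945;  Li(7462) ≈ 966.32;  π(x) − Li(x) ≈ -21.32.

Direct count of primes ≤ 7462 gives π(7462) = 945. Numerical evaluation of the logarithmic integral gives Li(7462) ≈ 966.32. The difference π(x) − Li(x) ≈ -21.32 is typically negative for small/moderate x (Li(x) overestimates), though Littlewood's theorem shows this sign changes infinitely often.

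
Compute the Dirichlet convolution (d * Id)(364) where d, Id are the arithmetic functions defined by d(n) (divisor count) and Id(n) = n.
(d * Id)(364) = 1485

Divisors of 364: [1, 2, 4, 7, 13, 14, 26, 28, 52, 91, 182, 364]. For each d | 364:
  d = 1: d(1) · Id(364/1) = 1 · 364 = 364
  d = 2: d(2) · Id(364/2) = 2 · 182 = 364
  d = 4: d(4) · Id(364/4) = 3 · 91 = 273
  d = 7: d(7) · Id(364/7) = 2 · 52 = 104
  d = 13: d(13) · Id(364/13) = 2 · 28 = 56
  d = 14: d(14) · Id(364/14) = 4 · 26 = 104
  d = 26: d(26) · Id(364/26) = 4 · 14 = 56
  d = 28: d(28) · Id(364/28) = 6 · 13 = 78
  d = 52: d(52) · Id(364/52) = 6 · 7 = 42
  d = 91: d(91) · Id(364/91) = 4 · 4 = 16
  d = 182: d(182) · Id(364/182) = 8 · 2 = 16
  d = 364: d(364) · Id(364/364) = 12 · 1 = 12
Summing: (d * Id)(364) = 364 + 364 + 273 + 104 + 56 + 104 + 56 + 78 + 42 + 16 + 16 + 12 = 1485.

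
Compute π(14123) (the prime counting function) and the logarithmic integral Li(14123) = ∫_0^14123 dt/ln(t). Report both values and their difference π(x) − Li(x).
π(14123) = 1663;  Li(14123) ≈ 1685.14;  π(x) − Li(x) ≈ -22.14.

Direct count of primes ≤ 14123 gives π(14123) = 1663. Numerical evaluation of the logarithmic integral gives Li(14123) ≈ 1685.14. The difference π(x) − Li(x) ≈ -22.14 is typically negative for small/moderate x (Li(x) overestimates), though Littlewood's theorem shows this sign changes infinitely often.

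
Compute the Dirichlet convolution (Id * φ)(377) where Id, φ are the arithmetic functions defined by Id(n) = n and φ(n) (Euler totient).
(Id * φ)(377) = 1425

Divisors of 377: [1, 13, 29, 377]. For each d | 377:
  d = 1: Id(1) · φ(377/1) = 1 · 336 = 336
  d = 13: Id(13) · φ(377/13) = 13 · 28 = 364
  d = 29: Id(29) · φ(377/29) = 29 · 12 = 348
  d = 377: Id(377) · φ(377/377) = 377 · 1 = 377
Summing: (Id * φ)(377) = 336 + 364 + 348 + 377 = 1425.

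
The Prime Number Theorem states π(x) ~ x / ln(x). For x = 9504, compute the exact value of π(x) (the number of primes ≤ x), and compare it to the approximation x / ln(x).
π(9504) = 1177;  x/ln(x) ≈ 1037.61;  relative error ≈ 11.84%.

Directly count primes up to 9504: π(9504) = 1177. The PNT approximation gives 9504/ln(9504) ≈ 9504/9.15947 ≈ 1037.61. Relative error (π(x) − x/ln(x)) / π(x) ≈ 11.84%; the approximation is known to undercount slightly (Li(x) is a better estimate).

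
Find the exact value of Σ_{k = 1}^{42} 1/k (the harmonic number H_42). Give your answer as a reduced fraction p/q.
H_42 = 12309312989335019/2844937529085600

Direct summation: H_42 = 1 + 1/2 + ... + 1/42. The least common denominator is lcm(1, ..., 42) = 219060189739591200; over this denominator the numerator is 219060189739591200 + 109530094869795600 + 73020063246530400 + 54765047434897800 + 43812037947918240 + 36510031623265200 + 31294312819941600 + 27382523717448900 + 24340021082176800 + 21906018973959120 + 19914562703599200 + 18255015811632600 + 16850783826122400 + 15647156409970800 + 14604012649306080 + 13691261858724450 + 12885893514093600 + 12170010541088400 + 11529483670504800 + 10953009486979560 + 10431437606647200 + 9957281351799600 + 9524356075634400 + 9127507905816300 + 8762407589583648 + 8425391913061200 + 8113340360725600 + 7823578204985400 + 7553799646192800 + 7302006324653040 + 7066457733535200 + 6845630929362225 + 6638187567866400 + 6442946757046800 + 6258862563988320 + 6085005270544200 + 5920545668637600 + 5764741835252400 + 5616927942040800 + 5476504743489780 + 5342931457063200 + 5215718803323600 = 947817100178796463, so H_42 = 947817100178796463/219060189739591200; reducing by gcd(947817100178796463, 219060189739591200) = 77 gives 12309312989335019/2844937529085600 ≈ 4.32674. (The PNT-adjacent estimate ln(42) + γ ≈ 4.31489 matches within O(1/n).)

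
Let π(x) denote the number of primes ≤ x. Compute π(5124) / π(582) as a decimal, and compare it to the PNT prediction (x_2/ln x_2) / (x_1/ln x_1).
π(5124)/π(582) = 685/106 ≈ 6.4623;  PNT prediction ≈ 6.5621.

π(582) = 106 and π(5124) = 685, so π(5124)/π(582) ≈ 6.4623. The PNT-predicted ratio is (5124/ln(5124)) / (582/ln(582)) ≈ 6.5621. The two agree to within a few percent, as expected.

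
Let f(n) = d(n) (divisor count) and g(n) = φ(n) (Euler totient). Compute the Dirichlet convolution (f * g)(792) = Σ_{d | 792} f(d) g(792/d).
(d * φ)(792) = 2340

Divisors of 792: [1, 2, 3, 4, 6, 8, 9, 11, 12, 18, 22, 24, 33, 36, 44, 66, 72, 88, 99, 132, 198, 264, 396, 792]. For each d | 792:
  d = 1: d(1) · φ(792/1) = 1 · 240 = 240
  d = 2: d(2) · φ(792/2) = 2 · 120 = 240
  d = 3: d(3) · φ(792/3) = 2 · 80 = 160
  d = 4: d(4) · φ(792/4) = 3 · 60 = 180
  d = 6: d(6) · φ(792/6) = 4 · 40 = 160
  d = 8: d(8) · φ(792/8) = 4 · 60 = 240
  d = 9: d(9) · φ(792/9) = 3 · 40 = 120
  d = 11: d(11) · φ(792/11) = 2 · 24 = 48
  d = 12: d(12) · φ(792/12) = 6 · 20 = 120
  d = 18: d(18) · φ(792/18) = 6 · 20 = 120
  d = 22: d(22) · φ(792/22) = 4 · 12 = 48
  d = 24: d(24) · φ(792/24) = 8 · 20 = 160
  d = 33: d(33) · φ(792/33) = 4 · 8 = 32
  d = 36: d(36) · φ(792/36) = 9 · 10 = 90
  d = 44: d(44) · φ(792/44) = 6 · 6 = 36
  d = 66: d(66) · φ(792/66) = 8 · 4 = 32
  d = 72: d(72) · φ(792/72) = 12 · 10 = 120
  d = 88: d(88) · φ(792/88) = 8 · 6 = 48
  d = 99: d(99) · φ(792/99) = 6 · 4 = 24
  d = 132: d(132) · φ(792/132) = 12 · 2 = 24
  d = 198: d(198) · φ(792/198) = 12 · 2 = 24
  d = 264: d(264) · φ(792/264) = 16 · 2 = 32
  d = 396: d(396) · φ(792/396) = 18 · 1 = 18
  d = 792: d(792) · φ(792/792) = 24 · 1 = 24
Summing: (d * φ)(792) = 240 + 240 + 160 + 180 + 160 + 240 + 120 + 48 + 120 + 120 + 48 + 160 + 32 + 90 + 36 + 32 + 120 + 48 + 24 + 24 + 24 + 32 + 18 + 24 = 2340.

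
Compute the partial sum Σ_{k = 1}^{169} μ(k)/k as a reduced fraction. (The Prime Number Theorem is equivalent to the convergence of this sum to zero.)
Σ μ(k)/k = 3320595668723936105212130194759121950701456962705503856339925674/481473710367991963528473107950567214598209565303106537707981745635

Values of μ(k) for 1 ≤ k ≤ 169: μ(1) = 1, μ(2) = -1, μ(3) = -1, μ(5) = -1, μ(6) = 1, μ(7) = -1, μ(10) = 1, μ(11) = -1, μ(13) = -1, μ(14) = 1, μ(15) = 1, μ(17) = -1, μ(19) = -1, μ(21) = 1, μ(22) = 1, μ(23) = -1, μ(26) = 1, μ(29) = -1, μ(30) = -1, μ(31) = -1, μ(33) = 1, μ(34) = 1, μ(35) = 1, μ(37) = -1, μ(38) = 1, μ(39) = 1, μ(41) = -1, μ(42) = -1, μ(43) = -1, μ(46) = 1, μ(47) = -1, μ(51) = 1, μ(53) = -1, μ(55) = 1, μ(57) = 1, μ(58) = 1, μ(59) = -1, μ(61) = -1, μ(62) = 1, μ(65) = 1, μ(66) = -1, μ(67) = -1, μ(69) = 1, μ(70) = -1, μ(71) = -1, μ(73) = -1, μ(74) = 1, μ(77) = 1, μ(78) = -1, μ(79) = -1, μ(82) = 1, μ(83) = -1, μ(85) = 1, μ(86) = 1, μ(87) = 1, μ(89) = -1, μ(91) = 1, μ(93) = 1, μ(94) = 1, μ(95) = 1, μ(97) = -1, μ(101) = -1, μ(102) = -1, μ(103) = -1, μ(105) = -1, μ(106) = 1, μ(107) = -1, μ(109) = -1, μ(110) = -1, μ(111) = 1, μ(113) = -1, μ(114) = -1, μ(115) = 1, μ(118) = 1, μ(119) = 1, μ(122) = 1, μ(123) = 1, μ(127) = -1, μ(129) = 1, μ(130) = -1, μ(131) = -1, μ(133) = 1, μ(134) = 1, μ(137) = -1, μ(138) = -1, μ(139) = -1, μ(141) = 1, μ(142) = 1, μ(143) = 1, μ(145) = 1, μ(146) = 1, μ(149) = -1, μ(151) = -1, μ(154) = -1, μ(155) = 1, μ(157) = -1, μ(158) = 1, μ(159) = 1, μ(161) = 1, μ(163) = -1, μ(165) = -1, μ(166) = 1, μ(167) = -1, with μ = 0 on non-squarefree integers. Summing μ(k)/k for k where μ(k) ≠ 0 gives 3320595668723936105212130194759121950701456962705503856339925674/481473710367991963528473107950567214598209565303106537707981745635 ≈ 0.0069. (PNT ⟺ this sum → 0 as n → ∞.)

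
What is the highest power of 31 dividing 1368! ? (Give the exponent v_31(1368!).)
v_31(1368!) = 45

Legendre's formula: v_p(n!) = Σ_{k ≥ 1} ⌊n / p^k⌋. For p = 31, n = 1368, the terms are:
  ⌊1368/31^1⌋ = ⌊1368/31⌋ = 44
  ⌊1368/31^2⌋ = ⌊1368/961⌋ = 1
(the next term ⌊1368/31^3⌋ = 0, terminating the sum). Summing: v_31(1368!) = 44 + 1 = 45.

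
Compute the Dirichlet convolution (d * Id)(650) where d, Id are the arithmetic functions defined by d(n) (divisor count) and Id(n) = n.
(d * Id)(650) = 2280

Divisors of 650: [1, 2, 5, 10, 13, 25, 26, 50, 65, 130, 325, 650]. For each d | 650:
  d = 1: d(1) · Id(650/1) = 1 · 650 = 650
  d = 2: d(2) · Id(650/2) = 2 · 325 = 650
  d = 5: d(5) · Id(650/5) = 2 · 130 = 260
  d = 10: d(10) · Id(650/10) = 4 · 65 = 260
  d = 13: d(13) · Id(650/13) = 2 · 50 = 100
  d = 25: d(25) · Id(650/25) = 3 · 26 = 78
  d = 26: d(26) · Id(650/26) = 4 · 25 = 100
  d = 50: d(50) · Id(650/50) = 6 · 13 = 78
  d = 65: d(65) · Id(650/65) = 4 · 10 = 40
  d = 130: d(130) · Id(650/130) = 8 · 5 = 40
  d = 325: d(325) · Id(650/325) = 6 · 2 = 12
  d = 650: d(650) · Id(650/650) = 12 · 1 = 12
Summing: (d * Id)(650) = 650 + 650 + 260 + 260 + 100 + 78 + 100 + 78 + 40 + 40 + 12 + 12 = 2280.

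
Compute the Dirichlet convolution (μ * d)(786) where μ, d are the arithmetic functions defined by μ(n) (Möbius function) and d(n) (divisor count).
(μ * d)(786) = 1

Divisors of 786: [1, 2, 3, 6, 131, 262, 393, 786]. For each d | 786:
  d = 1: μ(1) · d(786/1) = 1 · 8 = 8
  d = 2: μ(2) · d(786/2) = -1 · 4 = -4
  d = 3: μ(3) · d(786/3) = -1 · 4 = -4
  d = 6: μ(6) · d(786/6) = 1 · 2 = 2
  d = 131: μ(131) · d(786/131) = -1 · 4 = -4
  d = 262: μ(262) · d(786/262) = 1 · 2 = 2
  d = 393: μ(393) · d(786/393) = 1 · 2 = 2
  d = 786: μ(786) · d(786/786) = -1 · 1 = -1
Summing: (μ * d)(786) = 8 + -4 + -4 + 2 + -4 + 2 + 2 + -1 = 1.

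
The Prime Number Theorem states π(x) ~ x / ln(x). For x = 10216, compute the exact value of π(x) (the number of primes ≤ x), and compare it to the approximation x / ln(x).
π(10216) = 1253;  x/ln(x) ≈ 1106.62;  relative error ≈ 11.68%.

Directly count primes up to 10216: π(10216) = 1253. The PNT approximation gives 10216/ln(10216) ≈ 10216/9.23171 ≈ 1106.62. Relative error (π(x) − x/ln(x)) / π(x) ≈ 11.68%; the approximation is known to undercount slightly (Li(x) is a better estimate).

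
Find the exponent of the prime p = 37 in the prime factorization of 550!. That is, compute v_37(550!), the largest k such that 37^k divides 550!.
v_37(550!) = 14

Legendre's formula: v_p(n!) = Σ_{k ≥ 1} ⌊n / p^k⌋. For p = 37, n = 550, the terms are:
  ⌊550/37^1⌋ = ⌊550/37⌋ = 14
(the next term ⌊550/37^2⌋ = 0, terminating the sum). Summing: v_37(550!) = 14 = 14.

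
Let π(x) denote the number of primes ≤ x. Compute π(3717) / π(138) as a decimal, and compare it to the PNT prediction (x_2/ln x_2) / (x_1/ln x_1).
π(3717)/π(138) = 518/33 ≈ 15.6970;  PNT prediction ≈ 16.1440.

π(138) = 33 and π(3717) = 518, so π(3717)/π(138) ≈ 15.6970. The PNT-predicted ratio is (3717/ln(3717)) / (138/ln(138)) ≈ 16.1440. The two agree to within a few percent, as expected.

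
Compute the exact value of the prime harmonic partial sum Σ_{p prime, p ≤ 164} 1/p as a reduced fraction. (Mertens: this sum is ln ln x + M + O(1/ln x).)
Σ 1/p = 10988187442690106858194788089546541159451476081371138484805233167/5766152219975951659023630035336134306565384015606066319856068810

π(164) = 38, so the primes ≤ 164 are [2, 3, 5, 7, 11, 13, 17, 19, 23, 29, 31, 37, 41, 43, 47, 53, 59, 61, 67, 71, 73, 79, 83, 89, 97, 101, 103, 107, 109, 113, 127, 131, 137, 139, 149, 151, 157, 163]. Summing 1/p over these primes: 10988187442690106858194788089546541159451476081371138484805233167/5766152219975951659023630035336134306565384015606066319856068810 ≈ 1.9056. Mertens estimate ln ln(164) + 0.2615 ≈ 1.8907.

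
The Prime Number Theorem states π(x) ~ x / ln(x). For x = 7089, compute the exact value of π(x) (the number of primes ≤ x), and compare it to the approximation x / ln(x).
π(7089) = 909;  x/ln(x) ≈ 799.54;  relative error ≈ 12.04%.

Directly count primes up to 7089: π(7089) = 909. The PNT approximation gives 7089/ln(7089) ≈ 7089/8.86630 ≈ 799.54. Relative error (π(x) − x/ln(x)) / π(x) ≈ 12.04%; the approximation is known to undercount slightly (Li(x) is a better estimate).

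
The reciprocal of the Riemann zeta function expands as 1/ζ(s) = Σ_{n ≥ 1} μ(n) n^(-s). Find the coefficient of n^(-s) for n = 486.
μ(486) = 0

Factor n = 486 = 2 · 3^5. μ(n) = 0 if any exponent ≥ 2 (not squarefree); otherwise μ(n) = (−1)^{ω(n)} where ω(n) is the number of distinct prime factors. Applying: μ(486) = 0.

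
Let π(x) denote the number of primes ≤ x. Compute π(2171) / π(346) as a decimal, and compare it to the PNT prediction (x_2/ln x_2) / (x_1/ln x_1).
π(2171)/π(346) = 326/68 ≈ 4.7941;  PNT prediction ≈ 4.7747.

π(346) = 68 and π(2171) = 326, so π(2171)/π(346) ≈ 4.7941. The PNT-predicted ratio is (2171/ln(2171)) / (346/ln(346)) ≈ 4.7747. The two agree to within a few percent, as expected.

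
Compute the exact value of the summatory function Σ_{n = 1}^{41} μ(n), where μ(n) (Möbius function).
Σ_{n ≤ 41} μ(n) = -1

Compute μ(n) for each 1 ≤ n ≤ 41: μ(1) = 1, μ(2) = -1, μ(3) = -1, μ(4) = 0, μ(5) = -1, μ(6) = 1, μ(7) = -1, μ(8) = 0, μ(9) = 0, μ(10) = 1, μ(11) = -1, μ(12) = 0, μ(13) = -1, μ(14) = 1, μ(15) = 1, μ(16) = 0, μ(17) = -1, μ(18) = 0, μ(19) = -1, μ(20) = 0, μ(21) = 1, μ(22) = 1, μ(23) = -1, μ(24) = 0, μ(25) = 0, μ(26) = 1, μ(27) = 0, μ(28) = 0, μ(29) = -1, μ(30) = -1, μ(31) = -1, μ(32) = 0, μ(33) = 1, μ(34) = 1, μ(35) = 1, μ(36) = 0, μ(37) = -1, μ(38) = 1, μ(39) = 1, μ(40) = 0, μ(41) = -1. Summing all 41 values: -1. (Mertens function M(x) = Σ_{n ≤ x} μ(n); on average M(x) should be small (PNT ⟺ M(x) = o(x)).)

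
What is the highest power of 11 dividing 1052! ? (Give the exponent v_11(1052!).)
v_11(1052!) = 103

Legendre's formula: v_p(n!) = Σ_{k ≥ 1} ⌊n / p^k⌋. For p = 11, n = 1052, the terms are:
  ⌊1052/11^1⌋ = ⌊1052/11⌋ = 95
  ⌊1052/11^2⌋ = ⌊1052/121⌋ = 8
(the next term ⌊1052/11^3⌋ = 0, terminating the sum). Summing: v_11(1052!) = 95 + 8 = 103.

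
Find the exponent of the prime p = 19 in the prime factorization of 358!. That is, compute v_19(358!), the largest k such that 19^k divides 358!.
v_19(358!) = 18

Legendre's formula: v_p(n!) = Σ_{k ≥ 1} ⌊n / p^k⌋. For p = 19, n = 358, the terms are:
  ⌊358/19^1⌋ = ⌊358/19⌋ = 18
(the next term ⌊358/19^2⌋ = 0, terminating the sum). Summing: v_19(358!) = 18 = 18.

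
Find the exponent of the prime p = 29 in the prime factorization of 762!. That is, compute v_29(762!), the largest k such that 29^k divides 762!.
v_29(762!) = 26

Legendre's formula: v_p(n!) = Σ_{k ≥ 1} ⌊n / p^k⌋. For p = 29, n = 762, the terms are:
  ⌊762/29^1⌋ = ⌊762/29⌋ = 26
(the next term ⌊762/29^2⌋ = 0, terminating the sum). Summing: v_29(762!) = 26 = 26.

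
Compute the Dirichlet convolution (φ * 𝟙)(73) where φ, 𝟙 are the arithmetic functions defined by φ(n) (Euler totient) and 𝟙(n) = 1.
(φ * 𝟙)(73) = 73

Divisors of 73: [1, 73]. For each d | 73:
  d = 1: φ(1) · 𝟙(73/1) = 1 · 1 = 1
  d = 73: φ(73) · 𝟙(73/73) = 72 · 1 = 72
Summing: (φ * 𝟙)(73) = 1 + 72 = 73.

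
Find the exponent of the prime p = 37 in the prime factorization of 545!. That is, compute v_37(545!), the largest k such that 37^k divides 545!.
v_37(545!) = 14

Legendre's formula: v_p(n!) = Σ_{k ≥ 1} ⌊n / p^k⌋. For p = 37, n = 545, the terms are:
  ⌊545/37^1⌋ = ⌊545/37⌋ = 14
(the next term ⌊545/37^2⌋ = 0, terminating the sum). Summing: v_37(545!) = 14 = 14.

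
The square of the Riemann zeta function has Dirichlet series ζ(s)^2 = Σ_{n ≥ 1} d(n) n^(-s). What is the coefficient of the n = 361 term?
d(361) = 3

ζ(s)^2 = (Σ 1/m^s)(Σ 1/k^s). The coefficient of 1/n^s in the product is the number of ordered pairs (m, k) with mk = n, which equals d(n). For n = 361, divisors are [1, 19, 361], so d(361) = 3.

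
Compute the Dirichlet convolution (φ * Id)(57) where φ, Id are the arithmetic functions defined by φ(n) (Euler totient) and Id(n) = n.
(φ * Id)(57) = 185

Divisors of 57: [1, 3, 19, 57]. For each d | 57:
  d = 1: φ(1) · Id(57/1) = 1 · 57 = 57
  d = 3: φ(3) · Id(57/3) = 2 · 19 = 38
  d = 19: φ(19) · Id(57/19) = 18 · 3 = 54
  d = 57: φ(57) · Id(57/57) = 36 · 1 = 36
Summing: (φ * Id)(57) = 57 + 38 + 54 + 36 = 185.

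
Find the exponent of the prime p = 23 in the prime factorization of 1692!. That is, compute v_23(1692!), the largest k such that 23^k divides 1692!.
v_23(1692!) = 76

Legendre's formula: v_p(n!) = Σ_{k ≥ 1} ⌊n / p^k⌋. For p = 23, n = 1692, the terms are:
  ⌊1692/23^1⌋ = ⌊1692/23⌋ = 73
  ⌊1692/23^2⌋ = ⌊1692/529⌋ = 3
(the next term ⌊1692/23^3⌋ = 0, terminating the sum). Summing: v_23(1692!) = 73 + 3 = 76.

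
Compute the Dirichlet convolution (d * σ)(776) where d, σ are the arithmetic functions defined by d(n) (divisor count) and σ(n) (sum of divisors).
(d * σ)(776) = 4200

Divisors of 776: [1, 2, 4, 8, 97, 194, 388, 776]. For each d | 776:
  d = 1: d(1) · σ(776/1) = 1 · 1470 = 1470
  d = 2: d(2) · σ(776/2) = 2 · 686 = 1372
  d = 4: d(4) · σ(776/4) = 3 · 294 = 882
  d = 8: d(8) · σ(776/8) = 4 · 98 = 392
  d = 97: d(97) · σ(776/97) = 2 · 15 = 30
  d = 194: d(194) · σ(776/194) = 4 · 7 = 28
  d = 388: d(388) · σ(776/388) = 6 · 3 = 18
  d = 776: d(776) · σ(776/776) = 8 · 1 = 8
Summing: (d * σ)(776) = 1470 + 1372 + 882 + 392 + 30 + 28 + 18 + 8 = 4200.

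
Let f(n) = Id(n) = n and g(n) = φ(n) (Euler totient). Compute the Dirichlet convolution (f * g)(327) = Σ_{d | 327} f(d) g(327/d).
(Id * φ)(327) = 1085

Divisors of 327: [1, 3, 109, 327]. For each d | 327:
  d = 1: Id(1) · φ(327/1) = 1 · 216 = 216
  d = 3: Id(3) · φ(327/3) = 3 · 108 = 324
  d = 109: Id(109) · φ(327/109) = 109 · 2 = 218
  d = 327: Id(327) · φ(327/327) = 327 · 1 = 327
Summing: (Id * φ)(327) = 216 + 324 + 218 + 327 = 1085.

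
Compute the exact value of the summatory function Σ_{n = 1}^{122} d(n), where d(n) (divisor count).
Σ_{n ≤ 122} d(n) = 609

Compute d(n) for each 1 ≤ n ≤ 122: d(1) = 1, d(2) = 2, d(3) = 2, d(4) = 3, d(5) = 2, d(6) = 4, d(7) = 2, d(8) = 4, d(9) = 3, d(10) = 4, d(11) = 2, d(12) = 6, d(13) = 2, d(14) = 4, d(15) = 4, d(16) = 5, d(17) = 2, d(18) = 6, d(19) = 2, d(20) = 6, d(21) = 4, d(22) = 4, d(23) = 2, d(24) = 8, d(25) = 3, d(26) = 4, d(27) = 4, d(28) = 6, d(29) = 2, d(30) = 8, d(31) = 2, d(32) = 6, d(33) = 4, d(34) = 4, d(35) = 4, d(36) = 9, d(37) = 2, d(38) = 4, d(39) = 4, d(40) = 8, d(41) = 2, d(42) = 8, d(43) = 2, d(44) = 6, d(45) = 6, d(46) = 4, d(47) = 2, d(48) = 10, d(49) = 3, d(50) = 6, d(51) = 4, d(52) = 6, d(53) = 2, d(54) = 8, d(55) = 4, d(56) = 8, d(57) = 4, d(58) = 4, d(59) = 2, d(60) = 12, d(61) = 2, d(62) = 4, d(63) = 6, d(64) = 7, d(65) = 4, d(66) = 8, d(67) = 2, d(68) = 6, d(69) = 4, d(70) = 8, d(71) = 2, d(72) = 12, d(73) = 2, d(74) = 4, d(75) = 6, d(76) = 6, d(77) = 4, d(78) = 8, d(79) = 2, d(80) = 10, d(81) = 5, d(82) = 4, d(83) = 2, d(84) = 12, d(85) = 4, d(86) = 4, d(87) = 4, d(88) = 8, d(89) = 2, d(90) = 12, d(91) = 4, d(92) = 6, d(93) = 4, d(94) = 4, d(95) = 4, d(96) = 12, d(97) = 2, d(98) = 6, d(99) = 6, d(100) = 9, d(101) = 2, d(102) = 8, d(103) = 2, d(104) = 8, d(105) = 8, d(106) = 4, d(107) = 2, d(108) = 12, d(109) = 2, d(110) = 8, d(111) = 4, d(112) = 10, d(113) = 2, d(114) = 8, d(115) = 4, d(116) = 6, d(117) = 6, d(118) = 4, d(119) = 4, d(120) = 16, d(121) = 3, d(122) = 4. Summing all 122 values: 609. (Dirichlet's divisor formula: Σ_{n ≤ x} d(n) = x ln(x) + (2γ − 1) x + O(√x). For x = 122, the asymptotic estimate is ≈ 604.93.)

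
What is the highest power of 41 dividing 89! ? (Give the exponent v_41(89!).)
v_41(89!) = 2

Legendre's formula: v_p(n!) = Σ_{k ≥ 1} ⌊n / p^k⌋. For p = 41, n = 89, the terms are:
  ⌊89/41^1⌋ = ⌊89/41⌋ = 2
(the next term ⌊89/41^2⌋ = 0, terminating the sum). Summing: v_41(89!) = 2 = 2.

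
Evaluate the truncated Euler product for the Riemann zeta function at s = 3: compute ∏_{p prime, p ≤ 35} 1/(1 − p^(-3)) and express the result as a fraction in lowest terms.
∏ = 209363023479599225665/174187638420315512832

The primes p ≤ 35 are [2, 3, 5, 7, 11, 13, 17, 19, 23, 29, 31]. For each prime, (1 − 1/p^3)^(-1) = p^3 / (p^3 − 1). The product is (1 − 1/2^3)^(-1), (1 − 1/3^3)^(-1), (1 − 1/5^3)^(-1), (1 − 1/7^3)^(-1), (1 − 1/11^3)^(-1), (1 − 1/13^3)^(-1), (1 − 1/17^3)^(-1), (1 − 1/19^3)^(-1), (1 − 1/23^3)^(-1), (1 − 1/29^3)^(-1), (1 − 1/31^3)^(-1) = ∏ p^3 / (p^3 − 1) = 209363023479599225665/174187638420315512832.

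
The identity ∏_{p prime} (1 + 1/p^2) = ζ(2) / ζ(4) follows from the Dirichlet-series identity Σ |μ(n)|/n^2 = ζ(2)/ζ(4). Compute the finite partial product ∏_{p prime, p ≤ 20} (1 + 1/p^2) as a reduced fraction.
∏ = 6403780000/4257193941

The primes p ≤ 20 are [2, 3, 5, 7, 11, 13, 17, 19]. For each, (1 + 1/p^2) = (p^2 + 1)/p^2. Multiplying these fractions over p ∈ [2, 3, 5, 7, 11, 13, 17, 19] gives 6403780000/4257193941. (In the limit P → ∞ this tends to ζ(2)/ζ(4).)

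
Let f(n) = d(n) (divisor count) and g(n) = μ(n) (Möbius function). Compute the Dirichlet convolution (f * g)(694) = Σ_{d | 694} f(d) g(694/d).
(d * μ)(694) = 1

Divisors of 694: [1, 2, 347, 694]. For each d | 694:
  d = 1: d(1) · μ(694/1) = 1 · 1 = 1
  d = 2: d(2) · μ(694/2) = 2 · -1 = -2
  d = 347: d(347) · μ(694/347) = 2 · -1 = -2
  d = 694: d(694) · μ(694/694) = 4 · 1 = 4
Summing: (d * μ)(694) = 1 + -2 + -2 + 4 = 1.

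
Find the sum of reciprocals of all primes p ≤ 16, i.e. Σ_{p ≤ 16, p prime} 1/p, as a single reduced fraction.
Σ 1/p = 40361/30030

π(16) = 6, so the primes ≤ 16 are [2, 3, 5, 7, 11, 13]. Summing 1/p over these primes: 40361/30030 ≈ 1.3440. Mertens estimate ln ln(16) + 0.2615 ≈ 1.2813.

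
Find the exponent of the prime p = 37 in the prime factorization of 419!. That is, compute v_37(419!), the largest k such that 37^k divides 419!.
v_37(419!) = 11

Legendre's formula: v_p(n!) = Σ_{k ≥ 1} ⌊n / p^k⌋. For p = 37, n = 419, the terms are:
  ⌊419/37^1⌋ = ⌊419/37⌋ = 11
(the next term ⌊419/37^2⌋ = 0, terminating the sum). Summing: v_37(419!) = 11 = 11.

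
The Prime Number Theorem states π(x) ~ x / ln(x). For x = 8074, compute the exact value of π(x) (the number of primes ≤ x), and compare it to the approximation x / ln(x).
π(8074) = 1014;  x/ln(x) ≈ 897.47;  relative error ≈ 11.49%.

Directly count primes up to 8074: π(8074) = 1014. The PNT approximation gives 8074/ln(8074) ≈ 8074/8.99640 ≈ 897.47. Relative error (π(x) − x/ln(x)) / π(x) ≈ 11.49%; the approximation is known to undercount slightly (Li(x) is a better estimate).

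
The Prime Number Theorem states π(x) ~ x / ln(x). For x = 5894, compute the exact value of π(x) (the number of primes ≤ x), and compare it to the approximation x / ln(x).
π(5894) = 775;  x/ln(x) ≈ 678.90;  relative error ≈ 12.40%.

Directly count primes up to 5894: π(5894) = 775. The PNT approximation gives 5894/ln(5894) ≈ 5894/8.68169 ≈ 678.90. Relative error (π(x) − x/ln(x)) / π(x) ≈ 12.40%; the approximation is known to undercount slightly (Li(x) is a better estimate).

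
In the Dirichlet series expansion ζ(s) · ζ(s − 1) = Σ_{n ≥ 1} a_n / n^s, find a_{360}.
σ(360) = 1170

In the product (Σ m^0/m^s)(Σ k / k^s) = Σ (Σ_{d | n} d) / n^s, the coefficient of 1/n^s is σ(n) = Σ_{d | n} d. For n = 360, divisors are [1, 2, 3, 4, 5, 6, 8, 9, 10, 12, 15, 18, 20, 24, 30, 36, 40, 45, 60, 72, 90, 120, 180, 360]; summing: σ(360) = 1170.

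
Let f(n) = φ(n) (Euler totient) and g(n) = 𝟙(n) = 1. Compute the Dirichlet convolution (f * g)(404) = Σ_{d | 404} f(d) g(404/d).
(φ * 𝟙)(404) = 404

Divisors of 404: [1, 2, 4, 101, 202, 404]. For each d | 404:
  d = 1: φ(1) · 𝟙(404/1) = 1 · 1 = 1
  d = 2: φ(2) · 𝟙(404/2) = 1 · 1 = 1
  d = 4: φ(4) · 𝟙(404/4) = 2 · 1 = 2
  d = 101: φ(101) · 𝟙(404/101) = 100 · 1 = 100
  d = 202: φ(202) · 𝟙(404/202) = 100 · 1 = 100
  d = 404: φ(404) · 𝟙(404/404) = 200 · 1 = 200
Summing: (φ * 𝟙)(404) = 1 + 1 + 2 + 100 + 100 + 200 = 404.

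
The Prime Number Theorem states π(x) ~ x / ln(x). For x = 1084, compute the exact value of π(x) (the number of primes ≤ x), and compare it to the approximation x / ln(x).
π(1084) = 180;  x/ln(x) ≈ 155.11;  relative error ≈ 13.83%.

Directly count primes up to 1084: π(1084) = 180. The PNT approximation gives 1084/ln(1084) ≈ 1084/6.98841 ≈ 155.11. Relative error (π(x) − x/ln(x)) / π(x) ≈ 13.83%; the approximation is known to undercount slightly (Li(x) is a better estimate).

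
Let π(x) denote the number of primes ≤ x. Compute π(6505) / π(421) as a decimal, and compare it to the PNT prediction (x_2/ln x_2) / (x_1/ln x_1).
π(6505)/π(421) = 842/82 ≈ 10.2683;  PNT prediction ≈ 10.6336.

π(421) = 82 and π(6505) = 842, so π(6505)/π(421) ≈ 10.2683. The PNT-predicted ratio is (6505/ln(6505)) / (421/ln(421)) ≈ 10.6336. The two agree to within a few percent, as expected.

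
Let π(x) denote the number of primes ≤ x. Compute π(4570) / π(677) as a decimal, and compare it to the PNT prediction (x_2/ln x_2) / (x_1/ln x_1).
π(4570)/π(677) = 619/123 ≈ 5.0325;  PNT prediction ≈ 5.2208.

π(677) = 123 and π(4570) = 619, so π(4570)/π(677) ≈ 5.0325. The PNT-predicted ratio is (4570/ln(4570)) / (677/ln(677)) ≈ 5.2208. The two agree to within a few percent, as expected.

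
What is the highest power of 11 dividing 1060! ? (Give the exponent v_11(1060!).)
v_11(1060!) = 104

Legendre's formula: v_p(n!) = Σ_{k ≥ 1} ⌊n / p^k⌋. For p = 11, n = 1060, the terms are:
  ⌊1060/11^1⌋ = ⌊1060/11⌋ = 96
  ⌊1060/11^2⌋ = ⌊1060/121⌋ = 8
(the next term ⌊1060/11^3⌋ = 0, terminating the sum). Summing: v_11(1060!) = 96 + 8 = 104.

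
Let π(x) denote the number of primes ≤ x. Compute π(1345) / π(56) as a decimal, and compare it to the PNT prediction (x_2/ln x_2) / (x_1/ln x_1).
π(1345)/π(56) = 217/16 ≈ 13.5625;  PNT prediction ≈ 13.4201.

π(56) = 16 and π(1345) = 217, so π(1345)/π(56) ≈ 13.5625. The PNT-predicted ratio is (1345/ln(1345)) / (56/ln(56)) ≈ 13.4201. The two agree to within a few percent, as expected.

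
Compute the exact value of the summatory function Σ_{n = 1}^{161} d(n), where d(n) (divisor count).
Σ_{n ≤ 161} d(n) = 846

Compute d(n) for each 1 ≤ n ≤ 161: d(1) = 1, d(2) = 2, d(3) = 2, d(4) = 3, d(5) = 2, d(6) = 4, d(7) = 2, d(8) = 4, d(9) = 3, d(10) = 4, d(11) = 2, d(12) = 6, d(13) = 2, d(14) = 4, d(15) = 4, d(16) = 5, d(17) = 2, d(18) = 6, d(19) = 2, d(20) = 6, d(21) = 4, d(22) = 4, d(23) = 2, d(24) = 8, d(25) = 3, d(26) = 4, d(27) = 4, d(28) = 6, d(29) = 2, d(30) = 8, d(31) = 2, d(32) = 6, d(33) = 4, d(34) = 4, d(35) = 4, d(36) = 9, d(37) = 2, d(38) = 4, d(39) = 4, d(40) = 8, d(41) = 2, d(42) = 8, d(43) = 2, d(44) = 6, d(45) = 6, d(46) = 4, d(47) = 2, d(48) = 10, d(49) = 3, d(50) = 6, d(51) = 4, d(52) = 6, d(53) = 2, d(54) = 8, d(55) = 4, d(56) = 8, d(57) = 4, d(58) = 4, d(59) = 2, d(60) = 12, d(61) = 2, d(62) = 4, d(63) = 6, d(64) = 7, d(65) = 4, d(66) = 8, d(67) = 2, d(68) = 6, d(69) = 4, d(70) = 8, d(71) = 2, d(72) = 12, d(73) = 2, d(74) = 4, d(75) = 6, d(76) = 6, d(77) = 4, d(78) = 8, d(79) = 2, d(80) = 10, d(81) = 5, d(82) = 4, d(83) = 2, d(84) = 12, d(85) = 4, d(86) = 4, d(87) = 4, d(88) = 8, d(89) = 2, d(90) = 12, d(91) = 4, d(92) = 6, d(93) = 4, d(94) = 4, d(95) = 4, d(96) = 12, d(97) = 2, d(98) = 6, d(99) = 6, d(100) = 9, d(101) = 2, d(102) = 8, d(103) = 2, d(104) = 8, d(105) = 8, d(106) = 4, d(107) = 2, d(108) = 12, d(109) = 2, d(110) = 8, d(111) = 4, d(112) = 10, d(113) = 2, d(114) = 8, d(115) = 4, d(116) = 6, d(117) = 6, d(118) = 4, d(119) = 4, d(120) = 16, d(121) = 3, d(122) = 4, d(123) = 4, d(124) = 6, d(125) = 4, d(126) = 12, d(127) = 2, d(128) = 8, d(129) = 4, d(130) = 8, d(131) = 2, d(132) = 12, d(133) = 4, d(134) = 4, d(135) = 8, d(136) = 8, d(137) = 2, d(138) = 8, d(139) = 2, d(140) = 12, d(141) = 4, d(142) = 4, d(143) = 4, d(144) = 15, d(145) = 4, d(146) = 4, d(147) = 6, d(148) = 6, d(149) = 2, d(150) = 12, d(151) = 2, d(152) = 8, d(153) = 6, d(154) = 8, d(155) = 4, d(156) = 12, d(157) = 2, d(158) = 4, d(159) = 4, d(160) = 12, d(161) = 4. Summing all 161 values: 846. (Dirichlet's divisor formula: Σ_{n ≤ x} d(n) = x ln(x) + (2γ − 1) x + O(√x). For x = 161, the asymptotic estimate is ≈ 842.97.)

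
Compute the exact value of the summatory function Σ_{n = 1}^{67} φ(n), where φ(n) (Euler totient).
Σ_{n ≤ 67} φ(n) = 1394

Compute φ(n) for each 1 ≤ n ≤ 67: φ(1) = 1, φ(2) = 1, φ(3) = 2, φ(4) = 2, φ(5) = 4, φ(6) = 2, φ(7) = 6, φ(8) = 4, φ(9) = 6, φ(10) = 4, φ(11) = 10, φ(12) = 4, φ(13) = 12, φ(14) = 6, φ(15) = 8, φ(16) = 8, φ(17) = 16, φ(18) = 6, φ(19) = 18, φ(20) = 8, φ(21) = 12, φ(22) = 10, φ(23) = 22, φ(24) = 8, φ(25) = 20, φ(26) = 12, φ(27) = 18, φ(28) = 12, φ(29) = 28, φ(30) = 8, φ(31) = 30, φ(32) = 16, φ(33) = 20, φ(34) = 16, φ(35) = 24, φ(36) = 12, φ(37) = 36, φ(38) = 18, φ(39) = 24, φ(40) = 16, φ(41) = 40, φ(42) = 12, φ(43) = 42, φ(44) = 20, φ(45) = 24, φ(46) = 22, φ(47) = 46, φ(48) = 16, φ(49) = 42, φ(50) = 20, φ(51) = 32, φ(52) = 24, φ(53) = 52, φ(54) = 18, φ(55) = 40, φ(56) = 24, φ(57) = 36, φ(58) = 28, φ(59) = 58, φ(60) = 16, φ(61) = 60, φ(62) = 30, φ(63) = 36, φ(64) = 32, φ(65) = 48, φ(66) = 20, φ(67) = 66. Summing all 67 values: 1394. (Average order: Σ_{n ≤ x} φ(n) ~ (3/π²) x². For x = 67, (3/π²)·67² ≈ 1364.49.)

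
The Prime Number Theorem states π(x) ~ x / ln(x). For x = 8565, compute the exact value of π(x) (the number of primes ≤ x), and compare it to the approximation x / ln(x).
π(8565) = 1067;  x/ln(x) ≈ 945.84;  relative error ≈ 11.36%.

Directly count primes up to 8565: π(8565) = 1067. The PNT approximation gives 8565/ln(8565) ≈ 8565/9.05544 ≈ 945.84. Relative error (π(x) − x/ln(x)) / π(x) ≈ 11.36%; the approximation is known to undercount slightly (Li(x) is a better estimate).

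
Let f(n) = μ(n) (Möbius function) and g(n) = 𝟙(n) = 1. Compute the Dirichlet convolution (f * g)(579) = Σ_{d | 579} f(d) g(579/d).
(μ * 𝟙)(579) = 0

Divisors of 579: [1, 3, 193, 579]. For each d | 579:
  d = 1: μ(1) · 𝟙(579/1) = 1 · 1 = 1
  d = 3: μ(3) · 𝟙(579/3) = -1 · 1 = -1
  d = 193: μ(193) · 𝟙(579/193) = -1 · 1 = -1
  d = 579: μ(579) · 𝟙(579/579) = 1 · 1 = 1
Summing: (μ * 𝟙)(579) = 1 + -1 + -1 + 1 = 0.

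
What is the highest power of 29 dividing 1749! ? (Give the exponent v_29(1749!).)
v_29(1749!) = 62

Legendre's formula: v_p(n!) = Σ_{k ≥ 1} ⌊n / p^k⌋. For p = 29, n = 1749, the terms are:
  ⌊1749/29^1⌋ = ⌊1749/29⌋ = 60
  ⌊1749/29^2⌋ = ⌊1749/841⌋ = 2
(the next term ⌊1749/29^3⌋ = 0, terminating the sum). Summing: v_29(1749!) = 60 + 2 = 62.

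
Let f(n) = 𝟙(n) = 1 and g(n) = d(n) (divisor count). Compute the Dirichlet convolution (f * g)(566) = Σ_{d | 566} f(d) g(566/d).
(𝟙 * d)(566) = 9

Divisors of 566: [1, 2, 283, 566]. For each d | 566:
  d = 1: 𝟙(1) · d(566/1) = 1 · 4 = 4
  d = 2: 𝟙(2) · d(566/2) = 1 · 2 = 2
  d = 283: 𝟙(283) · d(566/283) = 1 · 2 = 2
  d = 566: 𝟙(566) · d(566/566) = 1 · 1 = 1
Summing: (𝟙 * d)(566) = 4 + 2 + 2 + 1 = 9.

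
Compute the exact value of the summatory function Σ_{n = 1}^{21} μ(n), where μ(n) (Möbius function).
Σ_{n ≤ 21} μ(n) = -2

Compute μ(n) for each 1 ≤ n ≤ 21: μ(1) = 1, μ(2) = -1, μ(3) = -1, μ(4) = 0, μ(5) = -1, μ(6) = 1, μ(7) = -1, μ(8) = 0, μ(9) = 0, μ(10) = 1, μ(11) = -1, μ(12) = 0, μ(13) = -1, μ(14) = 1, μ(15) = 1, μ(16) = 0, μ(17) = -1, μ(18) = 0, μ(19) = -1, μ(20) = 0, μ(21) = 1. Summing all 21 values: -2. (Mertens function M(x) = Σ_{n ≤ x} μ(n); on average M(x) should be small (PNT ⟺ M(x) = o(x)).)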